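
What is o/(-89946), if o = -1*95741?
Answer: 5039/4734 ≈ 1.0644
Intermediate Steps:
o = -95741
o/(-89946) = -95741/(-89946) = -95741*(-1/89946) = 5039/4734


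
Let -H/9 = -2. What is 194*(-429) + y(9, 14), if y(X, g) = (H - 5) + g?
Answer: -83199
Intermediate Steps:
H = 18 (H = -9*(-2) = 18)
y(X, g) = 13 + g (y(X, g) = (18 - 5) + g = 13 + g)
194*(-429) + y(9, 14) = 194*(-429) + (13 + 14) = -83226 + 27 = -83199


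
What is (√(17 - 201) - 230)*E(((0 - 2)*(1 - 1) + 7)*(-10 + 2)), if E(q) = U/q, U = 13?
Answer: 1495/28 - 13*I*√46/28 ≈ 53.393 - 3.1489*I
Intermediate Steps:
E(q) = 13/q
(√(17 - 201) - 230)*E(((0 - 2)*(1 - 1) + 7)*(-10 + 2)) = (√(17 - 201) - 230)*(13/((((0 - 2)*(1 - 1) + 7)*(-10 + 2)))) = (√(-184) - 230)*(13/(((-2*0 + 7)*(-8)))) = (2*I*√46 - 230)*(13/(((0 + 7)*(-8)))) = (-230 + 2*I*√46)*(13/((7*(-8)))) = (-230 + 2*I*√46)*(13/(-56)) = (-230 + 2*I*√46)*(13*(-1/56)) = (-230 + 2*I*√46)*(-13/56) = 1495/28 - 13*I*√46/28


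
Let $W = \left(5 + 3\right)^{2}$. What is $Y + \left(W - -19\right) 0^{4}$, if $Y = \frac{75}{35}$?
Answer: $\frac{15}{7} \approx 2.1429$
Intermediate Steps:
$Y = \frac{15}{7}$ ($Y = 75 \cdot \frac{1}{35} = \frac{15}{7} \approx 2.1429$)
$W = 64$ ($W = 8^{2} = 64$)
$Y + \left(W - -19\right) 0^{4} = \frac{15}{7} + \left(64 - -19\right) 0^{4} = \frac{15}{7} + \left(64 + 19\right) 0 = \frac{15}{7} + 83 \cdot 0 = \frac{15}{7} + 0 = \frac{15}{7}$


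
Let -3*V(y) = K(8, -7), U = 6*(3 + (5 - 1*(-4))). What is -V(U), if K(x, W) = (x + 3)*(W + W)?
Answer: -154/3 ≈ -51.333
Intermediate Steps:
U = 72 (U = 6*(3 + (5 + 4)) = 6*(3 + 9) = 6*12 = 72)
K(x, W) = 2*W*(3 + x) (K(x, W) = (3 + x)*(2*W) = 2*W*(3 + x))
V(y) = 154/3 (V(y) = -2*(-7)*(3 + 8)/3 = -2*(-7)*11/3 = -⅓*(-154) = 154/3)
-V(U) = -1*154/3 = -154/3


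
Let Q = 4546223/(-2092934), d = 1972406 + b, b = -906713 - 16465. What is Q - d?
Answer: -2195969501175/2092934 ≈ -1.0492e+6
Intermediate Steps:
b = -923178
d = 1049228 (d = 1972406 - 923178 = 1049228)
Q = -4546223/2092934 (Q = 4546223*(-1/2092934) = -4546223/2092934 ≈ -2.1722)
Q - d = -4546223/2092934 - 1*1049228 = -4546223/2092934 - 1049228 = -2195969501175/2092934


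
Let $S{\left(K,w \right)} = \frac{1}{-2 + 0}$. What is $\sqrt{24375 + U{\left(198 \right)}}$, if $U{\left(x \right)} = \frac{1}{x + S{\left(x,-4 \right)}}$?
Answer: $\frac{\sqrt{3803110165}}{395} \approx 156.13$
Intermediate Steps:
$S{\left(K,w \right)} = - \frac{1}{2}$ ($S{\left(K,w \right)} = \frac{1}{-2} = - \frac{1}{2}$)
$U{\left(x \right)} = \frac{1}{- \frac{1}{2} + x}$ ($U{\left(x \right)} = \frac{1}{x - \frac{1}{2}} = \frac{1}{- \frac{1}{2} + x}$)
$\sqrt{24375 + U{\left(198 \right)}} = \sqrt{24375 + \frac{2}{-1 + 2 \cdot 198}} = \sqrt{24375 + \frac{2}{-1 + 396}} = \sqrt{24375 + \frac{2}{395}} = \sqrt{\frac{9628127}{395}} = \frac{\sqrt{3803110165}}{395}$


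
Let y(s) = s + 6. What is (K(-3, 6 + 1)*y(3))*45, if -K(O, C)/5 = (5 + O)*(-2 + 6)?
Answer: -16200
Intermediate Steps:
K(O, C) = -100 - 20*O (K(O, C) = -5*(5 + O)*(-2 + 6) = -5*(5 + O)*4 = -5*(20 + 4*O) = -100 - 20*O)
y(s) = 6 + s
(K(-3, 6 + 1)*y(3))*45 = ((-100 - 20*(-3))*(6 + 3))*45 = ((-100 + 60)*9)*45 = -40*9*45 = -360*45 = -16200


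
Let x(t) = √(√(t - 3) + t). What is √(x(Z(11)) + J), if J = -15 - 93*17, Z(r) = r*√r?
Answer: √(-1596 + √(√(-3 + 11*√11) + 11*√11)) ≈ 39.869*I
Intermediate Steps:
Z(r) = r^(3/2)
J = -1596 (J = -15 - 1581 = -1596)
x(t) = √(t + √(-3 + t)) (x(t) = √(√(-3 + t) + t) = √(t + √(-3 + t)))
√(x(Z(11)) + J) = √(√(11^(3/2) + √(-3 + 11^(3/2))) - 1596) = √(√(11*√11 + √(-3 + 11*√11)) - 1596) = √(√(√(-3 + 11*√11) + 11*√11) - 1596) = √(-1596 + √(√(-3 + 11*√11) + 11*√11))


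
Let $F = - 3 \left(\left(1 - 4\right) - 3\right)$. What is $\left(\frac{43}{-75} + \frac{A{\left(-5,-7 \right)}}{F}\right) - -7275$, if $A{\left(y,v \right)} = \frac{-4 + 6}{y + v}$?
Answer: $\frac{19640927}{2700} \approx 7274.4$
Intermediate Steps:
$F = 18$ ($F = - 3 \left(-3 - 3\right) = \left(-3\right) \left(-6\right) = 18$)
$A{\left(y,v \right)} = \frac{2}{v + y}$
$\left(\frac{43}{-75} + \frac{A{\left(-5,-7 \right)}}{F}\right) - -7275 = \left(\frac{43}{-75} + \frac{2 \frac{1}{-7 - 5}}{18}\right) - -7275 = \left(43 \left(- \frac{1}{75}\right) + \frac{2}{-12} \cdot \frac{1}{18}\right) + 7275 = \left(- \frac{43}{75} + 2 \left(- \frac{1}{12}\right) \frac{1}{18}\right) + 7275 = \left(- \frac{43}{75} - \frac{1}{108}\right) + 7275 = - \frac{1573}{2700} + 7275 = \frac{19640927}{2700}$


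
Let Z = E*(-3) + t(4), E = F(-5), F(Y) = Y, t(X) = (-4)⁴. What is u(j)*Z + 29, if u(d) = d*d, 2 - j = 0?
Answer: 1113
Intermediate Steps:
t(X) = 256
j = 2 (j = 2 - 1*0 = 2 + 0 = 2)
E = -5
u(d) = d²
Z = 271 (Z = -5*(-3) + 256 = 15 + 256 = 271)
u(j)*Z + 29 = 2²*271 + 29 = 4*271 + 29 = 1084 + 29 = 1113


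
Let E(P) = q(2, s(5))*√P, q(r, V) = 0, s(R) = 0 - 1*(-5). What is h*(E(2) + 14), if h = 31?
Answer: 434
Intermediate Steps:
s(R) = 5 (s(R) = 0 + 5 = 5)
E(P) = 0 (E(P) = 0*√P = 0)
h*(E(2) + 14) = 31*(0 + 14) = 31*14 = 434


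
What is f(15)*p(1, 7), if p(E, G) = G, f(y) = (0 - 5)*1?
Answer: -35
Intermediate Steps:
f(y) = -5 (f(y) = -5*1 = -5)
f(15)*p(1, 7) = -5*7 = -35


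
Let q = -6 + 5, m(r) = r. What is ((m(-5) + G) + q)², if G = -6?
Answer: 144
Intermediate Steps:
q = -1
((m(-5) + G) + q)² = ((-5 - 6) - 1)² = (-11 - 1)² = (-12)² = 144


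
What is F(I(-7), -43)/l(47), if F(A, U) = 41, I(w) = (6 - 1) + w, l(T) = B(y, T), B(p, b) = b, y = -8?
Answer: 41/47 ≈ 0.87234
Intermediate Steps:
l(T) = T
I(w) = 5 + w
F(I(-7), -43)/l(47) = 41/47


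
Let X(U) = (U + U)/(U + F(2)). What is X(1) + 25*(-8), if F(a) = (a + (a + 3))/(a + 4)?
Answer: -2588/13 ≈ -199.08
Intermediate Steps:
F(a) = (3 + 2*a)/(4 + a) (F(a) = (a + (3 + a))/(4 + a) = (3 + 2*a)/(4 + a))
X(U) = 2*U/(7/6 + U) (X(U) = (U + U)/(U + (3 + 2*2)/(4 + 2)) = (2*U)/(U + (3 + 4)/6) = (2*U)/(U + (⅙)*7) = (2*U)/(U + 7/6) = (2*U)/(7/6 + U) = 2*U/(7/6 + U))
X(1) + 25*(-8) = 12*1/(7 + 6*1) + 25*(-8) = 12*1/(7 + 6) - 200 = 12*1/13 - 200 = 12*1*(1/13) - 200 = 12/13 - 200 = -2588/13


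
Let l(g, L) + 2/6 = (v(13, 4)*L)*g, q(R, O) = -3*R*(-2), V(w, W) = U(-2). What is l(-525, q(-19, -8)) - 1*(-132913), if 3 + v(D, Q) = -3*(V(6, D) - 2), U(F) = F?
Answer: 2014688/3 ≈ 6.7156e+5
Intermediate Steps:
V(w, W) = -2
q(R, O) = 6*R
v(D, Q) = 9 (v(D, Q) = -3 - 3*(-2 - 2) = -3 - 3*(-4) = -3 + 12 = 9)
l(g, L) = -⅓ + 9*L*g (l(g, L) = -⅓ + (9*L)*g = -⅓ + 9*L*g)
l(-525, q(-19, -8)) - 1*(-132913) = (-⅓ + 9*(6*(-19))*(-525)) - 1*(-132913) = (-⅓ + 9*(-114)*(-525)) + 132913 = (-⅓ + 538650) + 132913 = 1615949/3 + 132913 = 2014688/3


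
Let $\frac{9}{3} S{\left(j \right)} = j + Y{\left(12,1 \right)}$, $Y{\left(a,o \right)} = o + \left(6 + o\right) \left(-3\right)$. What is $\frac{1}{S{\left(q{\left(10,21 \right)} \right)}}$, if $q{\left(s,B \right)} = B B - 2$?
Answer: $\frac{3}{419} \approx 0.0071599$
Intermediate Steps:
$Y{\left(a,o \right)} = -18 - 2 o$ ($Y{\left(a,o \right)} = o - \left(18 + 3 o\right) = -18 - 2 o$)
$q{\left(s,B \right)} = -2 + B^{2}$ ($q{\left(s,B \right)} = B^{2} - 2 = -2 + B^{2}$)
$S{\left(j \right)} = - \frac{20}{3} + \frac{j}{3}$ ($S{\left(j \right)} = \frac{j - 20}{3} = \frac{-20 + j}{3} = - \frac{20}{3} + \frac{j}{3}$)
$\frac{1}{S{\left(q{\left(10,21 \right)} \right)}} = \frac{1}{- \frac{20}{3} + \frac{-2 + 21^{2}}{3}} = \frac{1}{- \frac{20}{3} + \frac{-2 + 441}{3}} = \frac{1}{- \frac{20}{3} + \frac{1}{3} \cdot 439} = \frac{1}{- \frac{20}{3} + \frac{439}{3}} = \frac{1}{\frac{419}{3}} = \frac{3}{419}$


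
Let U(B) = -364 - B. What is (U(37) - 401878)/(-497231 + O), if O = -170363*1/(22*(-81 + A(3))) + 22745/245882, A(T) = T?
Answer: 6528268895148/8067557456911 ≈ 0.80920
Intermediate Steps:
O = 1612624061/16228212 (O = -170363*1/(22*(-81 + 3)) + 22745/245882 = -170363/((-78*22)) + 22745*(1/245882) = -170363/(-1716) + 22745/245882 = -170363*(-1/1716) + 22745/245882 = 170363/1716 + 22745/245882 = 1612624061/16228212 ≈ 99.372)
(U(37) - 401878)/(-497231 + O) = ((-364 - 1*37) - 401878)/(-497231 + 1612624061/16228212) = ((-364 - 37) - 401878)/(-8067557456911/16228212) = (-401 - 401878)*(-16228212/8067557456911) = -402279*(-16228212/8067557456911) = 6528268895148/8067557456911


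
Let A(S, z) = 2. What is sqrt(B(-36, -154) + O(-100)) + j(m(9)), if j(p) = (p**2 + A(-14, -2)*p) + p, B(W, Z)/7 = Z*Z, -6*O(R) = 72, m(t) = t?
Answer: 108 + 20*sqrt(415) ≈ 515.43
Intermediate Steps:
O(R) = -12 (O(R) = -1/6*72 = -12)
B(W, Z) = 7*Z**2 (B(W, Z) = 7*(Z*Z) = 7*Z**2)
j(p) = p**2 + 3*p (j(p) = (p**2 + 2*p) + p = p**2 + 3*p)
sqrt(B(-36, -154) + O(-100)) + j(m(9)) = sqrt(7*(-154)**2 - 12) + 9*(3 + 9) = sqrt(7*23716 - 12) + 9*12 = sqrt(166012 - 12) + 108 = sqrt(166000) + 108 = 20*sqrt(415) + 108 = 108 + 20*sqrt(415)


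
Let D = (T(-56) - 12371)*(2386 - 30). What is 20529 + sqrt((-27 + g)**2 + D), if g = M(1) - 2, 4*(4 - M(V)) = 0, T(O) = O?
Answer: 20529 + 3*I*sqrt(3253043) ≈ 20529.0 + 5410.9*I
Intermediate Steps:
D = -29278012 (D = (-56 - 12371)*(2386 - 30) = -12427*2356 = -29278012)
M(V) = 4 (M(V) = 4 - 1/4*0 = 4 + 0 = 4)
g = 2 (g = 4 - 2 = 2)
20529 + sqrt((-27 + g)**2 + D) = 20529 + sqrt((-27 + 2)**2 - 29278012) = 20529 + sqrt((-25)**2 - 29278012) = 20529 + sqrt(625 - 29278012) = 20529 + sqrt(-29277387) = 20529 + 3*I*sqrt(3253043)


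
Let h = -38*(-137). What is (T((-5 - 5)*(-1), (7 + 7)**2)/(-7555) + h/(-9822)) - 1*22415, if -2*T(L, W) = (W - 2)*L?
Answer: -166333958614/7420521 ≈ -22415.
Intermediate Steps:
T(L, W) = -L*(-2 + W)/2 (T(L, W) = -(W - 2)*L/2 = -(-2 + W)*L/2 = -L*(-2 + W)/2)
h = 5206
(T((-5 - 5)*(-1), (7 + 7)**2)/(-7555) + h/(-9822)) - 1*22415 = ((((-5 - 5)*(-1))*(2 - (7 + 7)**2)/2)/(-7555) + 5206/(-9822)) - 1*22415 = (((-10*(-1))*(2 - 1*14**2)/2)*(-1/7555) + 5206*(-1/9822)) - 22415 = (((1/2)*10*(2 - 1*196))*(-1/7555) - 2603/4911) - 22415 = (((1/2)*10*(2 - 196))*(-1/7555) - 2603/4911) - 22415 = (((1/2)*10*(-194))*(-1/7555) - 2603/4911) - 22415 = (-970*(-1/7555) - 2603/4911) - 22415 = (194/1511 - 2603/4911) - 22415 = -2980399/7420521 - 22415 = -166333958614/7420521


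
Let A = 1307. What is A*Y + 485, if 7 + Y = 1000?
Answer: 1298336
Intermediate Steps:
Y = 993 (Y = -7 + 1000 = 993)
A*Y + 485 = 1307*993 + 485 = 1297851 + 485 = 1298336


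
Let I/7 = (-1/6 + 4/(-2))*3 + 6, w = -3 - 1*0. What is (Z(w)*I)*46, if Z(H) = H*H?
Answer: -1449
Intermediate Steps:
w = -3 (w = -3 + 0 = -3)
Z(H) = H²
I = -7/2 (I = 7*((-1/6 + 4/(-2))*3 + 6) = 7*((-1*⅙ + 4*(-½))*3 + 6) = 7*((-⅙ - 2)*3 + 6) = 7*(-13/6*3 + 6) = 7*(-13/2 + 6) = 7*(-½) = -7/2 ≈ -3.5000)
(Z(w)*I)*46 = ((-3)²*(-7/2))*46 = (9*(-7/2))*46 = -63/2*46 = -1449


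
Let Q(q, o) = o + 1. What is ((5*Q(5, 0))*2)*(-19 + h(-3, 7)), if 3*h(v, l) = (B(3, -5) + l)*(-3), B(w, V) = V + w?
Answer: -240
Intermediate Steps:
Q(q, o) = 1 + o
h(v, l) = 2 - l (h(v, l) = (((-5 + 3) + l)*(-3))/3 = ((-2 + l)*(-3))/3 = (6 - 3*l)/3 = 2 - l)
((5*Q(5, 0))*2)*(-19 + h(-3, 7)) = ((5*(1 + 0))*2)*(-19 + (2 - 1*7)) = ((5*1)*2)*(-19 + (2 - 7)) = (5*2)*(-19 - 5) = 10*(-24) = -240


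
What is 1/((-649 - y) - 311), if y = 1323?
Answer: -1/2283 ≈ -0.00043802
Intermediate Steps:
1/((-649 - y) - 311) = 1/((-649 - 1*1323) - 311) = 1/((-649 - 1323) - 311) = 1/(-1972 - 311) = 1/(-2283) = -1/2283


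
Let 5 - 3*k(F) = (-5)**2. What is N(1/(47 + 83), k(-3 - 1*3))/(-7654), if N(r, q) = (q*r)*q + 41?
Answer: -4837/895518 ≈ -0.0054013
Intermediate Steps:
k(F) = -20/3 (k(F) = 5/3 - 1/3*(-5)**2 = 5/3 - 1/3*25 = 5/3 - 25/3 = -20/3)
N(r, q) = 41 + r*q**2 (N(r, q) = r*q**2 + 41 = 41 + r*q**2)
N(1/(47 + 83), k(-3 - 1*3))/(-7654) = (41 + (-20/3)**2/(47 + 83))/(-7654) = (41 + (400/9)/130)*(-1/7654) = (41 + (1/130)*(400/9))*(-1/7654) = (41 + 40/117)*(-1/7654) = (4837/117)*(-1/7654) = -4837/895518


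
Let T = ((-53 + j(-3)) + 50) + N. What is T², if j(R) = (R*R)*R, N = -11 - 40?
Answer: 6561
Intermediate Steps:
N = -51
j(R) = R³ (j(R) = R²*R = R³)
T = -81 (T = ((-53 + (-3)³) + 50) - 51 = ((-53 - 27) + 50) - 51 = (-80 + 50) - 51 = -30 - 51 = -81)
T² = (-81)² = 6561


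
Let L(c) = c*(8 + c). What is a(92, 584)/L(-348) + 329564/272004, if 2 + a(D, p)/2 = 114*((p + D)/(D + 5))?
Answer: 15934321273/13007503284 ≈ 1.2250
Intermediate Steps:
a(D, p) = -4 + 228*(D + p)/(5 + D) (a(D, p) = -4 + 2*(114*((p + D)/(D + 5))) = -4 + 2*(114*((D + p)/(5 + D))) = -4 + 2*(114*(D + p)/(5 + D)) = -4 + 228*(D + p)/(5 + D))
a(92, 584)/L(-348) + 329564/272004 = (4*(-5 + 56*92 + 57*584)/(5 + 92))/((-348*(8 - 348))) + 329564/272004 = (4*(-5 + 5152 + 33288)/97)/((-348*(-340))) + 329564*(1/272004) = (4*(1/97)*38435)/118320 + 82391/68001 = (153740/97)*(1/118320) + 82391/68001 = 7687/573852 + 82391/68001 = 15934321273/13007503284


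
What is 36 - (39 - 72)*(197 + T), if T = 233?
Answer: 14226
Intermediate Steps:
36 - (39 - 72)*(197 + T) = 36 - (39 - 72)*(197 + 233) = 36 - (-33)*430 = 36 - 1*(-14190) = 36 + 14190 = 14226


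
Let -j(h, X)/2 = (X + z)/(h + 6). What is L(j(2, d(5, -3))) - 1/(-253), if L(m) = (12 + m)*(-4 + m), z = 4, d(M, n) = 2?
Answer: -58439/1012 ≈ -57.746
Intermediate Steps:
j(h, X) = -2*(4 + X)/(6 + h) (j(h, X) = -2*(X + 4)/(h + 6) = -2*(4 + X)/(6 + h))
L(m) = (-4 + m)*(12 + m)
L(j(2, d(5, -3))) - 1/(-253) = (-48 + (2*(-4 - 1*2)/(6 + 2))² + 8*(2*(-4 - 1*2)/(6 + 2))) - 1/(-253) = (-48 + (2*(-4 - 2)/8)² + 8*(2*(-4 - 2)/8)) - 1*(-1/253) = (-48 + (2*(⅛)*(-6))² + 8*(2*(⅛)*(-6))) + 1/253 = (-48 + (-3/2)² + 8*(-3/2)) + 1/253 = (-48 + 9/4 - 12) + 1/253 = -231/4 + 1/253 = -58439/1012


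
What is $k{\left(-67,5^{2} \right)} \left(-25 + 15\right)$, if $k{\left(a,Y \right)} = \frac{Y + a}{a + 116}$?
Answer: $\frac{60}{7} \approx 8.5714$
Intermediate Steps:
$k{\left(a,Y \right)} = \frac{Y + a}{116 + a}$
$k{\left(-67,5^{2} \right)} \left(-25 + 15\right) = \frac{5^{2} - 67}{116 - 67} \left(-25 + 15\right) = \frac{25 - 67}{49} \left(-10\right) = \frac{1}{49} \left(-42\right) \left(-10\right) = \left(- \frac{6}{7}\right) \left(-10\right) = \frac{60}{7}$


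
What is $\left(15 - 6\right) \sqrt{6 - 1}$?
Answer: $9 \sqrt{5} \approx 20.125$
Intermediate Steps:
$\left(15 - 6\right) \sqrt{6 - 1} = 9 \sqrt{5}$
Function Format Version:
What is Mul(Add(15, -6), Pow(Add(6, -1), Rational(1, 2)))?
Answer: Mul(9, Pow(5, Rational(1, 2))) ≈ 20.125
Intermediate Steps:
Mul(Add(15, -6), Pow(Add(6, -1), Rational(1, 2))) = Mul(9, Pow(5, Rational(1, 2)))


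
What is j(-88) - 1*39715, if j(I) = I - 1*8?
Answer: -39811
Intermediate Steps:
j(I) = -8 + I (j(I) = I - 8 = -8 + I)
j(-88) - 1*39715 = (-8 - 88) - 1*39715 = -96 - 39715 = -39811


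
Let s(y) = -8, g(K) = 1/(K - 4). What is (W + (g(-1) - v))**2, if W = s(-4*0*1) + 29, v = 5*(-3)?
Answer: 32041/25 ≈ 1281.6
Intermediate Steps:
g(K) = 1/(-4 + K)
v = -15
W = 21 (W = -8 + 29 = 21)
(W + (g(-1) - v))**2 = (21 + (1/(-4 - 1) - 1*(-15)))**2 = (21 + (1/(-5) + 15))**2 = (21 + (-1/5 + 15))**2 = (21 + 74/5)**2 = (179/5)**2 = 32041/25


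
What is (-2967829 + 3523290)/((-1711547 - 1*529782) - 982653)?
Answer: -555461/3223982 ≈ -0.17229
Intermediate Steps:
(-2967829 + 3523290)/((-1711547 - 1*529782) - 982653) = 555461/((-1711547 - 529782) - 982653) = 555461/(-2241329 - 982653) = 555461/(-3223982) = 555461*(-1/3223982) = -555461/3223982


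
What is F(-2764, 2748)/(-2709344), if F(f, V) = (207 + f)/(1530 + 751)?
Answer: 2557/6180013664 ≈ 4.1375e-7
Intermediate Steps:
F(f, V) = 207/2281 + f/2281 (F(f, V) = (207 + f)/2281 = (207 + f)*(1/2281) = 207/2281 + f/2281)
F(-2764, 2748)/(-2709344) = (207/2281 + (1/2281)*(-2764))/(-2709344) = (207/2281 - 2764/2281)*(-1/2709344) = -2557/2281*(-1/2709344) = 2557/6180013664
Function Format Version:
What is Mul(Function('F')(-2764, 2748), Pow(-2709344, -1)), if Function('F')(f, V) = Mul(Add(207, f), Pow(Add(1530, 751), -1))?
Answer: Rational(2557, 6180013664) ≈ 4.1375e-7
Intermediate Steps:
Function('F')(f, V) = Add(Rational(207, 2281), Mul(Rational(1, 2281), f)) (Function('F')(f, V) = Mul(Add(207, f), Pow(2281, -1)) = Mul(Add(207, f), Rational(1, 2281)) = Add(Rational(207, 2281), Mul(Rational(1, 2281), f)))
Mul(Function('F')(-2764, 2748), Pow(-2709344, -1)) = Mul(Add(Rational(207, 2281), Mul(Rational(1, 2281), -2764)), Pow(-2709344, -1)) = Mul(Add(Rational(207, 2281), Rational(-2764, 2281)), Rational(-1, 2709344)) = Mul(Rational(-2557, 2281), Rational(-1, 2709344)) = Rational(2557, 6180013664)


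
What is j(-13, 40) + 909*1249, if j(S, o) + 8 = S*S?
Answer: 1135502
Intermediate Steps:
j(S, o) = -8 + S² (j(S, o) = -8 + S*S = -8 + S²)
j(-13, 40) + 909*1249 = (-8 + (-13)²) + 909*1249 = (-8 + 169) + 1135341 = 161 + 1135341 = 1135502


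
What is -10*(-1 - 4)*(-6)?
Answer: -300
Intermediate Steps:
-10*(-1 - 4)*(-6) = -10*(-5)*(-6) = 50*(-6) = -300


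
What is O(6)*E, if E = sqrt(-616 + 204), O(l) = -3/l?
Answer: -I*sqrt(103) ≈ -10.149*I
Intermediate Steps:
E = 2*I*sqrt(103) (E = sqrt(-412) = 2*I*sqrt(103) ≈ 20.298*I)
O(6)*E = (-3/6)*(2*I*sqrt(103)) = (-3*1/6)*(2*I*sqrt(103)) = -I*sqrt(103)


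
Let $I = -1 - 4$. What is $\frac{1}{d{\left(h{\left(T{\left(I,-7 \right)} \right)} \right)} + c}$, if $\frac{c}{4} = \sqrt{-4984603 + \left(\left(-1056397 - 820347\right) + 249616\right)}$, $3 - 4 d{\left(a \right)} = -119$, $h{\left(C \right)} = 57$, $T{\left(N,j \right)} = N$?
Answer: $\frac{122}{423154505} - \frac{16 i \sqrt{6611731}}{423154505} \approx 2.8831 \cdot 10^{-7} - 9.7225 \cdot 10^{-5} i$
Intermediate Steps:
$I = -5$ ($I = -1 - 4 = -5$)
$d{\left(a \right)} = \frac{61}{2}$ ($d{\left(a \right)} = \frac{3}{4} - - \frac{119}{4} = \frac{3}{4} + \frac{119}{4} = \frac{61}{2}$)
$c = 4 i \sqrt{6611731}$ ($c = 4 \sqrt{-4984603 + \left(\left(-1056397 - 820347\right) + 249616\right)} = 4 \sqrt{-4984603 + \left(-1876744 + 249616\right)} = 4 \sqrt{-4984603 - 1627128} = 4 \sqrt{-6611731} = 4 i \sqrt{6611731} \approx 10285.0 i$)
$\frac{1}{d{\left(h{\left(T{\left(I,-7 \right)} \right)} \right)} + c} = \frac{1}{\frac{61}{2} + 4 i \sqrt{6611731}}$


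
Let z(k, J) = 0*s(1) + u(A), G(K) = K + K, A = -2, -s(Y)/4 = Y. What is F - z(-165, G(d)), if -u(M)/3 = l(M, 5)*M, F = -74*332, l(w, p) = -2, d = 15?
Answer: -24556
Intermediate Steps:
s(Y) = -4*Y
F = -24568
G(K) = 2*K
u(M) = 6*M (u(M) = -(-6)*M = 6*M)
z(k, J) = -12 (z(k, J) = 0*(-4*1) + 6*(-2) = 0*(-4) - 12 = 0 - 12 = -12)
F - z(-165, G(d)) = -24568 - 1*(-12) = -24568 + 12 = -24556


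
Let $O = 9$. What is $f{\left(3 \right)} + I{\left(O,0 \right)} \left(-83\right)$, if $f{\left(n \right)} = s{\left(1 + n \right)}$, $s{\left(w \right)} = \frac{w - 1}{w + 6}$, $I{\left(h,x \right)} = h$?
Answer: $- \frac{7467}{10} \approx -746.7$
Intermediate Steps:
$s{\left(w \right)} = \frac{-1 + w}{6 + w}$
$f{\left(n \right)} = \frac{n}{7 + n}$ ($f{\left(n \right)} = \frac{-1 + \left(1 + n\right)}{6 + \left(1 + n\right)} = \frac{n}{7 + n}$)
$f{\left(3 \right)} + I{\left(O,0 \right)} \left(-83\right) = \frac{3}{7 + 3} + 9 \left(-83\right) = \frac{3}{10} - 747 = - \frac{7467}{10}$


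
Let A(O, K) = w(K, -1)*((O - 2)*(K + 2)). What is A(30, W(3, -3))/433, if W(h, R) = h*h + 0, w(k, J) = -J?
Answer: 308/433 ≈ 0.71132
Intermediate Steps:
W(h, R) = h**2 (W(h, R) = h**2 + 0 = h**2)
A(O, K) = (-2 + O)*(2 + K) (A(O, K) = (-1*(-1))*((O - 2)*(K + 2)) = 1*((-2 + O)*(2 + K)) = (-2 + O)*(2 + K))
A(30, W(3, -3))/433 = (-4 - 2*3**2 + 2*30 + 3**2*30)/433 = (-4 - 2*9 + 60 + 9*30)*(1/433) = (-4 - 18 + 60 + 270)*(1/433) = 308*(1/433) = 308/433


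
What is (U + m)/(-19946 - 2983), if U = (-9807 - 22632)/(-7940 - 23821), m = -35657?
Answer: 377489846/242749323 ≈ 1.5551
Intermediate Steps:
U = 10813/10587 (U = -32439/(-31761) = -32439*(-1/31761) = 10813/10587 ≈ 1.0213)
(U + m)/(-19946 - 2983) = (10813/10587 - 35657)/(-19946 - 2983) = -377489846/10587/(-22929) = -377489846/10587*(-1/22929) = 377489846/242749323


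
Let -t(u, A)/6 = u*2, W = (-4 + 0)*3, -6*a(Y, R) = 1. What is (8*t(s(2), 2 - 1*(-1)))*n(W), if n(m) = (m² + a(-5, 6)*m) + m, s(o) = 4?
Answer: -51456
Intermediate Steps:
a(Y, R) = -⅙ (a(Y, R) = -⅙*1 = -⅙)
W = -12 (W = -4*3 = -12)
n(m) = m² + 5*m/6 (n(m) = (m² - m/6) + m = m² + 5*m/6)
t(u, A) = -12*u (t(u, A) = -6*u*2 = -12*u)
(8*t(s(2), 2 - 1*(-1)))*n(W) = (8*(-12*4))*((⅙)*(-12)*(5 + 6*(-12))) = (8*(-48))*((⅙)*(-12)*(5 - 72)) = -64*(-12)*(-67) = -384*134 = -51456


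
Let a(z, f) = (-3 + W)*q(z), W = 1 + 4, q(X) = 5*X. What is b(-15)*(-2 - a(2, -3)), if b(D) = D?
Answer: 330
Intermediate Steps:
W = 5
a(z, f) = 10*z (a(z, f) = (-3 + 5)*(5*z) = 2*(5*z) = 10*z)
b(-15)*(-2 - a(2, -3)) = -15*(-2 - 10*2) = -15*(-2 - 1*20) = -15*(-2 - 20) = -15*(-22) = 330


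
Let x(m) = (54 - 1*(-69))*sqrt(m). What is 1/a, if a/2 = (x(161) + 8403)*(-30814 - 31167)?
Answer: -2801/2817021574560 + 41*sqrt(161)/2817021574560 ≈ -8.0964e-10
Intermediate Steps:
x(m) = 123*sqrt(m) (x(m) = (54 + 69)*sqrt(m) = 123*sqrt(m))
a = -1041652686 - 15247326*sqrt(161) (a = 2*((123*sqrt(161) + 8403)*(-30814 - 31167)) = 2*((8403 + 123*sqrt(161))*(-61981)) = 2*(-520826343 - 7623663*sqrt(161)) = -1041652686 - 15247326*sqrt(161) ≈ -1.2351e+9)
1/a = 1/(-1041652686 - 15247326*sqrt(161))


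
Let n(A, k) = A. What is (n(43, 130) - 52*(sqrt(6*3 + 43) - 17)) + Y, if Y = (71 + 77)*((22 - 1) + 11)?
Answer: 5663 - 52*sqrt(61) ≈ 5256.9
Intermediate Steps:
Y = 4736 (Y = 148*(21 + 11) = 148*32 = 4736)
(n(43, 130) - 52*(sqrt(6*3 + 43) - 17)) + Y = (43 - 52*(sqrt(6*3 + 43) - 17)) + 4736 = (43 - 52*(sqrt(18 + 43) - 17)) + 4736 = (43 - 52*(sqrt(61) - 17)) + 4736 = (43 - 52*(-17 + sqrt(61))) + 4736 = (43 + (884 - 52*sqrt(61))) + 4736 = (927 - 52*sqrt(61)) + 4736 = 5663 - 52*sqrt(61)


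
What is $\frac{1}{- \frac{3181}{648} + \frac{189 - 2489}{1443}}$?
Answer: $- \frac{311688}{2026861} \approx -0.15378$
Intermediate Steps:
$\frac{1}{- \frac{3181}{648} + \frac{189 - 2489}{1443}} = \frac{1}{\left(-3181\right) \frac{1}{648} - \frac{2300}{1443}} = \frac{1}{- \frac{3181}{648} - \frac{2300}{1443}} = \frac{1}{- \frac{2026861}{311688}} = - \frac{311688}{2026861}$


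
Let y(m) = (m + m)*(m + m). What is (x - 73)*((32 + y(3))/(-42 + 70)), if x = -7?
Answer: -1360/7 ≈ -194.29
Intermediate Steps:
y(m) = 4*m² (y(m) = (2*m)*(2*m) = 4*m²)
(x - 73)*((32 + y(3))/(-42 + 70)) = (-7 - 73)*((32 + 4*3²)/(-42 + 70)) = -80*(32 + 4*9)/28 = -80*(32 + 36)/28 = -5440/28 = -80*17/7 = -1360/7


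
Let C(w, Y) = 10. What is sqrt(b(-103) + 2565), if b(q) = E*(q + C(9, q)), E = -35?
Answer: 2*sqrt(1455) ≈ 76.289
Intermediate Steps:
b(q) = -350 - 35*q (b(q) = -35*(q + 10) = -35*(10 + q) = -350 - 35*q)
sqrt(b(-103) + 2565) = sqrt((-350 - 35*(-103)) + 2565) = sqrt((-350 + 3605) + 2565) = sqrt(3255 + 2565) = sqrt(5820) = 2*sqrt(1455)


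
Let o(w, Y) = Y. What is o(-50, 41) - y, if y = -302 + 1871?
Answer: -1528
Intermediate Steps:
y = 1569
o(-50, 41) - y = 41 - 1*1569 = 41 - 1569 = -1528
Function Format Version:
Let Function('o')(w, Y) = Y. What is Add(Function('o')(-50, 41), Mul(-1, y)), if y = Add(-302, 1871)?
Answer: -1528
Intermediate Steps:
y = 1569
Add(Function('o')(-50, 41), Mul(-1, y)) = Add(41, Mul(-1, 1569)) = Add(41, -1569) = -1528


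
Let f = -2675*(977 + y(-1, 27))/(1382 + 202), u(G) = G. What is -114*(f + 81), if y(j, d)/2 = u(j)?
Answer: 15705533/88 ≈ 1.7847e+5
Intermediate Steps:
y(j, d) = 2*j
f = -869375/528 (f = -2675*(977 + 2*(-1))/(1382 + 202) = -2675/(1584/(977 - 2)) = -2675/(1584/975) = -2675/(1584*(1/975)) = -2675/528/325 = -2675*325/528 = -869375/528 ≈ -1646.5)
-114*(f + 81) = -114*(-869375/528 + 81) = -114*(-826607/528) = 15705533/88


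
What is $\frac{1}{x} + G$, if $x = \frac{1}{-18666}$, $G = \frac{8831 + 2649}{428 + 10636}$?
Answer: $- \frac{25813643}{1383} \approx -18665.0$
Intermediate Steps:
$G = \frac{1435}{1383}$ ($G = \frac{11480}{11064} = 11480 \cdot \frac{1}{11064} = \frac{1435}{1383} \approx 1.0376$)
$x = - \frac{1}{18666} \approx -5.3573 \cdot 10^{-5}$
$\frac{1}{x} + G = \frac{1}{- \frac{1}{18666}} + \frac{1435}{1383} = -18666 + \frac{1435}{1383} = - \frac{25813643}{1383}$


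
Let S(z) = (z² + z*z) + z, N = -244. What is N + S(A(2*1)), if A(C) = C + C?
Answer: -208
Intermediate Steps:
A(C) = 2*C
S(z) = z + 2*z² (S(z) = (z² + z²) + z = 2*z² + z = z + 2*z²)
N + S(A(2*1)) = -244 + (2*(2*1))*(1 + 2*(2*(2*1))) = -244 + (2*2)*(1 + 2*(2*2)) = -244 + 4*(1 + 2*4) = -244 + 4*(1 + 8) = -244 + 4*9 = -244 + 36 = -208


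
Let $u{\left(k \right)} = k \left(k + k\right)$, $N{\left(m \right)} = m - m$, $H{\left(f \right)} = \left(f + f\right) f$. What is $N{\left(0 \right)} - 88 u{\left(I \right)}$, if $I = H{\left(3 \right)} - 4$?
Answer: $-34496$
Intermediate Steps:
$H{\left(f \right)} = 2 f^{2}$ ($H{\left(f \right)} = 2 f f = 2 f^{2}$)
$N{\left(m \right)} = 0$
$I = 14$ ($I = 2 \cdot 3^{2} - 4 = 2 \cdot 9 - 4 = 18 - 4 = 14$)
$u{\left(k \right)} = 2 k^{2}$ ($u{\left(k \right)} = k 2 k = 2 k^{2}$)
$N{\left(0 \right)} - 88 u{\left(I \right)} = 0 - 88 \cdot 2 \cdot 14^{2} = 0 - 88 \cdot 2 \cdot 196 = 0 - 34496 = -34496$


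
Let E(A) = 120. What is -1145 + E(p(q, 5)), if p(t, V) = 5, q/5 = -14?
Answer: -1025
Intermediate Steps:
q = -70 (q = 5*(-14) = -70)
-1145 + E(p(q, 5)) = -1145 + 120 = -1025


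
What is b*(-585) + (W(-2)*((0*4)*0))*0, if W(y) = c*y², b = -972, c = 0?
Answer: 568620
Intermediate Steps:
W(y) = 0 (W(y) = 0*y² = 0)
b*(-585) + (W(-2)*((0*4)*0))*0 = -972*(-585) + (0*((0*4)*0))*0 = 568620 + (0*(0*0))*0 = 568620 + (0*0)*0 = 568620 + 0*0 = 568620 + 0 = 568620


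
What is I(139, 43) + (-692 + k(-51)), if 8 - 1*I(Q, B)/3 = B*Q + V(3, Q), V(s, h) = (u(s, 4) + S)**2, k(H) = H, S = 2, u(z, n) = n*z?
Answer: -19238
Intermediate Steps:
V(s, h) = (2 + 4*s)**2 (V(s, h) = (4*s + 2)**2 = (2 + 4*s)**2)
I(Q, B) = -564 - 3*B*Q (I(Q, B) = 24 - 3*(B*Q + 4*(1 + 2*3)**2) = 24 - 3*(B*Q + 4*(1 + 6)**2) = 24 - 3*(B*Q + 4*7**2) = 24 - 3*(B*Q + 4*49) = 24 - 3*(B*Q + 196) = 24 - 3*(196 + B*Q) = 24 + (-588 - 3*B*Q) = -564 - 3*B*Q)
I(139, 43) + (-692 + k(-51)) = (-564 - 3*43*139) + (-692 - 51) = (-564 - 17931) - 743 = -18495 - 743 = -19238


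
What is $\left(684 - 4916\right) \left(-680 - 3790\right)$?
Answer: $18917040$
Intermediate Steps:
$\left(684 - 4916\right) \left(-680 - 3790\right) = \left(-4232\right) \left(-4470\right) = 18917040$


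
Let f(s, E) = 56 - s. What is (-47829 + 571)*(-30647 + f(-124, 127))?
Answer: 1439809486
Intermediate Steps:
(-47829 + 571)*(-30647 + f(-124, 127)) = (-47829 + 571)*(-30647 + (56 - 1*(-124))) = -47258*(-30647 + (56 + 124)) = -47258*(-30647 + 180) = -47258*(-30467) = 1439809486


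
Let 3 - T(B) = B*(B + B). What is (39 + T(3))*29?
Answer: 696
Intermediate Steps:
T(B) = 3 - 2*B**2 (T(B) = 3 - B*(B + B) = 3 - B*2*B = 3 - 2*B**2)
(39 + T(3))*29 = (39 + (3 - 2*3**2))*29 = (39 + (3 - 2*9))*29 = (39 + (3 - 18))*29 = (39 - 15)*29 = 24*29 = 696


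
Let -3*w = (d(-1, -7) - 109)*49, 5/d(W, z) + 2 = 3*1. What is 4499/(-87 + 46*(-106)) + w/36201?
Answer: -463313449/538996689 ≈ -0.85958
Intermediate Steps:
d(W, z) = 5 (d(W, z) = 5/(-2 + 3*1) = 5/(-2 + 3) = 5/1 = 5*1 = 5)
w = 5096/3 (w = -(5 - 109)*49/3 = -(-104)*49/3 = -⅓*(-5096) = 5096/3 ≈ 1698.7)
4499/(-87 + 46*(-106)) + w/36201 = 4499/(-87 + 46*(-106)) + (5096/3)/36201 = 4499/(-87 - 4876) + (5096/3)*(1/36201) = 4499/(-4963) + 5096/108603 = 4499*(-1/4963) + 5096/108603 = -4499/4963 + 5096/108603 = -463313449/538996689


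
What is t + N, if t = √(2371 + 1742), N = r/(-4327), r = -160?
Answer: 160/4327 + 3*√457 ≈ 64.170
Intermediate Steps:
N = 160/4327 (N = -160/(-4327) = -160*(-1/4327) = 160/4327 ≈ 0.036977)
t = 3*√457 (t = √4113 = 3*√457 ≈ 64.133)
t + N = 3*√457 + 160/4327 = 160/4327 + 3*√457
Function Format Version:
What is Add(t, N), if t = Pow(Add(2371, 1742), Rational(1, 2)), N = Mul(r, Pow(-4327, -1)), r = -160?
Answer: Add(Rational(160, 4327), Mul(3, Pow(457, Rational(1, 2)))) ≈ 64.170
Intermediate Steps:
N = Rational(160, 4327) (N = Mul(-160, Pow(-4327, -1)) = Mul(-160, Rational(-1, 4327)) = Rational(160, 4327) ≈ 0.036977)
t = Mul(3, Pow(457, Rational(1, 2))) (t = Pow(4113, Rational(1, 2)) = Mul(3, Pow(457, Rational(1, 2))) ≈ 64.133)
Add(t, N) = Add(Mul(3, Pow(457, Rational(1, 2))), Rational(160, 4327)) = Add(Rational(160, 4327), Mul(3, Pow(457, Rational(1, 2))))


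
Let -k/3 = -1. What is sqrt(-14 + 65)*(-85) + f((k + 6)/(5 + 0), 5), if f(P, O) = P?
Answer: 9/5 - 85*sqrt(51) ≈ -605.22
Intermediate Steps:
k = 3 (k = -3*(-1) = 3)
sqrt(-14 + 65)*(-85) + f((k + 6)/(5 + 0), 5) = sqrt(-14 + 65)*(-85) + (3 + 6)/(5 + 0) = sqrt(51)*(-85) + 9/5 = -85*sqrt(51) + 9*(1/5) = -85*sqrt(51) + 9/5 = 9/5 - 85*sqrt(51)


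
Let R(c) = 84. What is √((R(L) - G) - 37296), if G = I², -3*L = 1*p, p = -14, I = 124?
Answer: 2*I*√13147 ≈ 229.32*I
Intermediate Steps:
L = 14/3 (L = -(-14)/3 = -⅓*(-14) = 14/3 ≈ 4.6667)
G = 15376 (G = 124² = 15376)
√((R(L) - G) - 37296) = √((84 - 1*15376) - 37296) = √((84 - 15376) - 37296) = √(-15292 - 37296) = √(-52588) = 2*I*√13147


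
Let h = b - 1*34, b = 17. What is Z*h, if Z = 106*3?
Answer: -5406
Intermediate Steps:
h = -17 (h = 17 - 1*34 = 17 - 34 = -17)
Z = 318
Z*h = 318*(-17) = -5406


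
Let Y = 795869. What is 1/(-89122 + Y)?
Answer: 1/706747 ≈ 1.4149e-6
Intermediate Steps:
1/(-89122 + Y) = 1/(-89122 + 795869) = 1/706747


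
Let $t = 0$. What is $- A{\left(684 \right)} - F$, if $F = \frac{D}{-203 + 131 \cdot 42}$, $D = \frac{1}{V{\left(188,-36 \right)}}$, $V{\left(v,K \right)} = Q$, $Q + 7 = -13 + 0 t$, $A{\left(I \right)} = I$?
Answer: $- \frac{72490319}{105980} \approx -684.0$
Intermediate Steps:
$Q = -20$ ($Q = -7 + \left(-13 + 0 \cdot 0\right) = -7 + \left(-13 + 0\right) = -7 - 13 = -20$)
$V{\left(v,K \right)} = -20$
$D = - \frac{1}{20}$ ($D = \frac{1}{-20} = - \frac{1}{20} \approx -0.05$)
$F = - \frac{1}{105980}$ ($F = - \frac{1}{20 \left(-203 + 131 \cdot 42\right)} = - \frac{1}{20 \left(-203 + 5502\right)} = - \frac{1}{20 \cdot 5299} = \left(- \frac{1}{20}\right) \frac{1}{5299} = - \frac{1}{105980} \approx -9.4357 \cdot 10^{-6}$)
$- A{\left(684 \right)} - F = \left(-1\right) 684 - - \frac{1}{105980} = -684 + \frac{1}{105980} = - \frac{72490319}{105980}$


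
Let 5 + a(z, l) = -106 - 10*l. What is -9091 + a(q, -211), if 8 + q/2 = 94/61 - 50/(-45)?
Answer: -7092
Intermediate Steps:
q = -5872/549 (q = -16 + 2*(94/61 - 50/(-45)) = -16 + 2*(94*(1/61) - 50*(-1/45)) = -16 + 2*(94/61 + 10/9) = -16 + 2*(1456/549) = -16 + 2912/549 = -5872/549 ≈ -10.696)
a(z, l) = -111 - 10*l (a(z, l) = -5 + (-106 - 10*l) = -111 - 10*l)
-9091 + a(q, -211) = -9091 + (-111 - 10*(-211)) = -9091 + (-111 + 2110) = -9091 + 1999 = -7092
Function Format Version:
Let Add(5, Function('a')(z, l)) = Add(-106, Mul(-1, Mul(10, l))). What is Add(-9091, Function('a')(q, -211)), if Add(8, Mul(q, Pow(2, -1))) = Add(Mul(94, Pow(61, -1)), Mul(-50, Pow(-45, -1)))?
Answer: -7092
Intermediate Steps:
q = Rational(-5872, 549) (q = Add(-16, Mul(2, Add(Mul(94, Pow(61, -1)), Mul(-50, Pow(-45, -1))))) = Add(-16, Mul(2, Add(Mul(94, Rational(1, 61)), Mul(-50, Rational(-1, 45))))) = Add(-16, Mul(2, Add(Rational(94, 61), Rational(10, 9)))) = Add(-16, Mul(2, Rational(1456, 549))) = Add(-16, Rational(2912, 549)) = Rational(-5872, 549) ≈ -10.696)
Function('a')(z, l) = Add(-111, Mul(-10, l)) (Function('a')(z, l) = Add(-5, Add(-106, Mul(-1, Mul(10, l)))) = Add(-5, Add(-106, Mul(-10, l))) = Add(-111, Mul(-10, l)))
Add(-9091, Function('a')(q, -211)) = Add(-9091, Add(-111, Mul(-10, -211))) = Add(-9091, Add(-111, 2110)) = Add(-9091, 1999) = -7092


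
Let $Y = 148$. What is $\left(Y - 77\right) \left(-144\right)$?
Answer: $-10224$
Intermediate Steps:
$\left(Y - 77\right) \left(-144\right) = \left(148 - 77\right) \left(-144\right) = 71 \left(-144\right) = -10224$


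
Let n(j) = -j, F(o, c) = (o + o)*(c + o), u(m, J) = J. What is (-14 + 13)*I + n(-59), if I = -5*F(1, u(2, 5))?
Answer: 119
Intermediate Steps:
F(o, c) = 2*o*(c + o) (F(o, c) = (2*o)*(c + o) = 2*o*(c + o))
I = -60 (I = -10*(5 + 1) = -10*6 = -5*12 = -60)
(-14 + 13)*I + n(-59) = (-14 + 13)*(-60) - 1*(-59) = -1*(-60) + 59 = 60 + 59 = 119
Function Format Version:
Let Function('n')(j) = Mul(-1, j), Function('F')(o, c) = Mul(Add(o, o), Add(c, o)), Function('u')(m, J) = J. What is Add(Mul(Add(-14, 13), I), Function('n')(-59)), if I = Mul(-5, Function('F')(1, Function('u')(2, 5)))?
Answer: 119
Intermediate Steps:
Function('F')(o, c) = Mul(2, o, Add(c, o)) (Function('F')(o, c) = Mul(Mul(2, o), Add(c, o)) = Mul(2, o, Add(c, o)))
I = -60 (I = Mul(-5, Mul(2, 1, Add(5, 1))) = Mul(-5, Mul(2, 1, 6)) = Mul(-5, 12) = -60)
Add(Mul(Add(-14, 13), I), Function('n')(-59)) = Add(Mul(Add(-14, 13), -60), Mul(-1, -59)) = Add(Mul(-1, -60), 59) = Add(60, 59) = 119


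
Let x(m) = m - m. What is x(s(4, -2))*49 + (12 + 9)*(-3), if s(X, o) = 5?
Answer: -63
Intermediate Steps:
x(m) = 0
x(s(4, -2))*49 + (12 + 9)*(-3) = 0*49 + (12 + 9)*(-3) = 0 + 21*(-3) = 0 - 63 = -63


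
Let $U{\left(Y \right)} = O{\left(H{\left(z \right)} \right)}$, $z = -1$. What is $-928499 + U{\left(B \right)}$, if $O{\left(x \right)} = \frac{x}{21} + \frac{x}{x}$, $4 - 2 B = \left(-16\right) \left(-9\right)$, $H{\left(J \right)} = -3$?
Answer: $- \frac{6499487}{7} \approx -9.285 \cdot 10^{5}$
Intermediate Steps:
$B = -70$ ($B = 2 - \frac{\left(-16\right) \left(-9\right)}{2} = 2 - 72 = -70$)
$O{\left(x \right)} = 1 + \frac{x}{21}$ ($O{\left(x \right)} = x \frac{1}{21} + 1 = \frac{x}{21} + 1 = 1 + \frac{x}{21}$)
$U{\left(Y \right)} = \frac{6}{7}$ ($U{\left(Y \right)} = 1 + \frac{1}{21} \left(-3\right) = 1 - \frac{1}{7} = \frac{6}{7}$)
$-928499 + U{\left(B \right)} = -928499 + \frac{6}{7} = - \frac{6499487}{7}$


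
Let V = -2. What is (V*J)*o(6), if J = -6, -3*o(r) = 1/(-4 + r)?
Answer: -2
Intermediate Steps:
o(r) = -1/(3*(-4 + r))
(V*J)*o(6) = (-2*(-6))*(-1/(-12 + 3*6)) = 12*(-1/(-12 + 18)) = 12*(-1/6) = 12*(-1*⅙) = 12*(-⅙) = -2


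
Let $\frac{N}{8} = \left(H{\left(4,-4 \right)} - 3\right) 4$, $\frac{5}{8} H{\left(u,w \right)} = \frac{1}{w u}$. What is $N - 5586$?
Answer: $- \frac{28426}{5} \approx -5685.2$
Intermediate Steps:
$H{\left(u,w \right)} = \frac{8}{5 u w}$ ($H{\left(u,w \right)} = \frac{8}{5 w u} = \frac{8}{5 u w}$)
$N = - \frac{496}{5}$ ($N = 8 \left(\frac{8}{5 \cdot 4 \left(-4\right)} - 3\right) 4 = 8 \left(\frac{8}{5} \cdot \frac{1}{4} \left(- \frac{1}{4}\right) - 3\right) 4 = 8 \left(- \frac{1}{10} - 3\right) 4 = 8 \left(\left(- \frac{31}{10}\right) 4\right) = 8 \left(- \frac{62}{5}\right) = - \frac{496}{5} \approx -99.2$)
$N - 5586 = - \frac{496}{5} - 5586 = - \frac{28426}{5}$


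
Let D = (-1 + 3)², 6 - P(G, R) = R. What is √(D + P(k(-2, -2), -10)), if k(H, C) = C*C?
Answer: 2*√5 ≈ 4.4721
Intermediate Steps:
k(H, C) = C²
P(G, R) = 6 - R
D = 4 (D = 2² = 4)
√(D + P(k(-2, -2), -10)) = √(4 + (6 - 1*(-10))) = √(4 + (6 + 10)) = √(4 + 16) = √20 = 2*√5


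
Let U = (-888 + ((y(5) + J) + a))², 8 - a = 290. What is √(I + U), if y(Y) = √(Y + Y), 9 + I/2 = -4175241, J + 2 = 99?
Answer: √(-8350500 + (-1073 + √10)²) ≈ 2684.4*I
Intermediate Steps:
a = -282 (a = 8 - 1*290 = 8 - 290 = -282)
J = 97 (J = -2 + 99 = 97)
I = -8350500 (I = -18 + 2*(-4175241) = -18 - 8350482 = -8350500)
y(Y) = √2*√Y (y(Y) = √(2*Y) = √2*√Y)
U = (-1073 + √10)² (U = (-888 + ((√2*√5 + 97) - 282))² = (-888 + ((√10 + 97) - 282))² = (-888 + ((97 + √10) - 282))² = (-888 + (-185 + √10))² = (-1073 + √10)² ≈ 1.1446e+6)
√(I + U) = √(-8350500 + (-1073 + √10)²)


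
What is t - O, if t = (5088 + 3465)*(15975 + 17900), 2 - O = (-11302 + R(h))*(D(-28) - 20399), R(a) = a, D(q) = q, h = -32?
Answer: 521252491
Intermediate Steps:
O = -231519616 (O = 2 - (-11302 - 32)*(-28 - 20399) = 2 - (-11334)*(-20427) = 2 - 1*231519618 = 2 - 231519618 = -231519616)
t = 289732875 (t = 8553*33875 = 289732875)
t - O = 289732875 - 1*(-231519616) = 289732875 + 231519616 = 521252491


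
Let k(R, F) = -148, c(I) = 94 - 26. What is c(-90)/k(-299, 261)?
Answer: -17/37 ≈ -0.45946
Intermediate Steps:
c(I) = 68
c(-90)/k(-299, 261) = 68/(-148) = 68*(-1/148) = -17/37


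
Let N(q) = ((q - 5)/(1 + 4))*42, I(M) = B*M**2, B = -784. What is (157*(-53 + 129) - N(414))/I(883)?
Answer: -21241/1528190440 ≈ -1.3899e-5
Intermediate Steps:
I(M) = -784*M**2
N(q) = -42 + 42*q/5 (N(q) = ((-5 + q)/5)*42 = ((-5 + q)*(1/5))*42 = (-1 + q/5)*42 = -42 + 42*q/5)
(157*(-53 + 129) - N(414))/I(883) = (157*(-53 + 129) - (-42 + (42/5)*414))/((-784*883**2)) = (157*76 - (-42 + 17388/5))/((-784*779689)) = (11932 - 1*17178/5)/(-611276176) = (11932 - 17178/5)*(-1/611276176) = (42482/5)*(-1/611276176) = -21241/1528190440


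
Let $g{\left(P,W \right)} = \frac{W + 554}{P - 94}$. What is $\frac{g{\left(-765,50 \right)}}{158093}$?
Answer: $- \frac{604}{135801887} \approx -4.4477 \cdot 10^{-6}$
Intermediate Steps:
$g{\left(P,W \right)} = \frac{554 + W}{-94 + P}$
$\frac{g{\left(-765,50 \right)}}{158093} = \frac{\frac{1}{-94 - 765} \left(554 + 50\right)}{158093} = \frac{1}{-859} \cdot 604 \cdot \frac{1}{158093} = \left(- \frac{1}{859}\right) 604 \cdot \frac{1}{158093} = \left(- \frac{604}{859}\right) \frac{1}{158093} = - \frac{604}{135801887}$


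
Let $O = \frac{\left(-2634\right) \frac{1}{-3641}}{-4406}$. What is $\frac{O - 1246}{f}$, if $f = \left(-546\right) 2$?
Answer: $\frac{9994320575}{8759066316} \approx 1.141$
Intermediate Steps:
$O = - \frac{1317}{8021123}$ ($O = \left(-2634\right) \left(- \frac{1}{3641}\right) \left(- \frac{1}{4406}\right) = \frac{2634}{3641} \left(- \frac{1}{4406}\right) = - \frac{1317}{8021123} \approx -0.00016419$)
$f = -1092$
$\frac{O - 1246}{f} = \frac{- \frac{1317}{8021123} - 1246}{-1092} = \left(- \frac{9994320575}{8021123}\right) \left(- \frac{1}{1092}\right) = \frac{9994320575}{8759066316}$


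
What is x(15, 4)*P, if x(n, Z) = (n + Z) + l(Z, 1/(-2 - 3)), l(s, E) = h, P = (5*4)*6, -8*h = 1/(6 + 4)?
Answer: 4557/2 ≈ 2278.5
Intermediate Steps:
h = -1/80 (h = -1/(8*(6 + 4)) = -⅛/10 = -⅛*⅒ = -1/80 ≈ -0.012500)
P = 120 (P = 20*6 = 120)
l(s, E) = -1/80
x(n, Z) = -1/80 + Z + n (x(n, Z) = (n + Z) - 1/80 = (Z + n) - 1/80 = -1/80 + Z + n)
x(15, 4)*P = (-1/80 + 4 + 15)*120 = (1519/80)*120 = 4557/2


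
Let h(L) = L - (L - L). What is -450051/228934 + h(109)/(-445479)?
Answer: -200513223235/101985289386 ≈ -1.9661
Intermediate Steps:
h(L) = L (h(L) = L - 1*0 = L + 0 = L)
-450051/228934 + h(109)/(-445479) = -450051/228934 + 109/(-445479) = -450051*1/228934 + 109*(-1/445479) = -450051/228934 - 109/445479 = -200513223235/101985289386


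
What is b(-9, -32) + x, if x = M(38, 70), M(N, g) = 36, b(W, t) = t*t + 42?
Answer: 1102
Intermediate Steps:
b(W, t) = 42 + t² (b(W, t) = t² + 42 = 42 + t²)
x = 36
b(-9, -32) + x = (42 + (-32)²) + 36 = (42 + 1024) + 36 = 1066 + 36 = 1102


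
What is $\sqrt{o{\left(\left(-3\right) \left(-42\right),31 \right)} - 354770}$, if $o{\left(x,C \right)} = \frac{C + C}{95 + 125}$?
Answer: $\frac{i \sqrt{4292713590}}{110} \approx 595.63 i$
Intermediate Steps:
$o{\left(x,C \right)} = \frac{C}{110}$ ($o{\left(x,C \right)} = \frac{2 C}{220} = 2 C \frac{1}{220} = \frac{C}{110}$)
$\sqrt{o{\left(\left(-3\right) \left(-42\right),31 \right)} - 354770} = \sqrt{\frac{1}{110} \cdot 31 - 354770} = \sqrt{\frac{31}{110} - 354770} = \sqrt{- \frac{39024669}{110}} = \frac{i \sqrt{4292713590}}{110}$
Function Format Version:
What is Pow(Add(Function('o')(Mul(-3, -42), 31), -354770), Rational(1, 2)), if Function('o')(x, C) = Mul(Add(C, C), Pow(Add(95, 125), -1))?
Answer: Mul(Rational(1, 110), I, Pow(4292713590, Rational(1, 2))) ≈ Mul(595.63, I)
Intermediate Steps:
Function('o')(x, C) = Mul(Rational(1, 110), C) (Function('o')(x, C) = Mul(Mul(2, C), Pow(220, -1)) = Mul(Mul(2, C), Rational(1, 220)) = Mul(Rational(1, 110), C))
Pow(Add(Function('o')(Mul(-3, -42), 31), -354770), Rational(1, 2)) = Pow(Add(Mul(Rational(1, 110), 31), -354770), Rational(1, 2)) = Pow(Add(Rational(31, 110), -354770), Rational(1, 2)) = Pow(Rational(-39024669, 110), Rational(1, 2)) = Mul(Rational(1, 110), I, Pow(4292713590, Rational(1, 2)))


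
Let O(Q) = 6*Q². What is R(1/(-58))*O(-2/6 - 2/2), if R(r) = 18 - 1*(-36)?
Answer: 576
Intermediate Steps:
R(r) = 54 (R(r) = 18 + 36 = 54)
R(1/(-58))*O(-2/6 - 2/2) = 54*(6*(-2/6 - 2/2)²) = 54*(6*(-2*⅙ - 2*½)²) = 54*(6*(-⅓ - 1)²) = 54*(6*(-4/3)²) = 54*(6*(16/9)) = 54*(32/3) = 576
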